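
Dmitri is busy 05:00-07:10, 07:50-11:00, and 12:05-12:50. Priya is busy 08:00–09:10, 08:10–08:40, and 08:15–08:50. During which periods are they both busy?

B, merged: 08:00–09:10.
05:00–07:10 meets no B interval.
07:50–11:00 ∩ B → 08:00–09:10.
12:05–12:50 meets no B interval.

08:00–09:10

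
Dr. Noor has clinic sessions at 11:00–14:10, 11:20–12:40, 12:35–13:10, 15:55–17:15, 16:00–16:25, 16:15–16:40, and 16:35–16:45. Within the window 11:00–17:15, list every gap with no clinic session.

14:10–15:55

After merging, the occupied span is 11:00–14:10, 15:55–17:15.
Uncovered inside 11:00–17:15: 14:10–15:55.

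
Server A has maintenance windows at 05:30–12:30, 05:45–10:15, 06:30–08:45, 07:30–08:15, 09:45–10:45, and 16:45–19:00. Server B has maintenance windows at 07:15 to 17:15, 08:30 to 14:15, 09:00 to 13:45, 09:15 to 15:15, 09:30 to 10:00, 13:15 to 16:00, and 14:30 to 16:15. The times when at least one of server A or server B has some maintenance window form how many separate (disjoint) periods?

1

Merge the first list: 05:30-12:30, 16:45-19:00.
Merge the second list: 07:15-17:15.
A ∪ B = 05:30-19:00.
That is 1 disjoint piece.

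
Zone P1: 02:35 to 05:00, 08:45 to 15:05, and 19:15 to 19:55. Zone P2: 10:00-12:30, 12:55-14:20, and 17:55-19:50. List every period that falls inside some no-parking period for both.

10:00–12:30, 12:55–14:20, 19:15–19:50

02:35–05:00: no overlap with the second set.
08:45–15:05 meets the second set on 10:00–12:30, 12:55–14:20.
19:15–19:55 meets the second set on 19:15–19:50.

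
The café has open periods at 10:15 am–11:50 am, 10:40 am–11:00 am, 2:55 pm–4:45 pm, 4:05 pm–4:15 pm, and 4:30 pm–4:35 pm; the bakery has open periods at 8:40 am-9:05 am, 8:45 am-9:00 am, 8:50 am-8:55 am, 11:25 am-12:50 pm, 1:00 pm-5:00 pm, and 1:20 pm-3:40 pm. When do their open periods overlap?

11:25 am–11:50 am, 2:55 pm–4:45 pm

First set merges to 10:15 am–11:50 am, 2:55 pm–4:45 pm.
Second set merges to 8:40 am–9:05 am, 11:25 am–12:50 pm, 1:00 pm–5:00 pm.
10:15 am–11:50 am ∩ B → 11:25 am–11:50 am.
2:55 pm–4:45 pm ∩ B → 2:55 pm–4:45 pm.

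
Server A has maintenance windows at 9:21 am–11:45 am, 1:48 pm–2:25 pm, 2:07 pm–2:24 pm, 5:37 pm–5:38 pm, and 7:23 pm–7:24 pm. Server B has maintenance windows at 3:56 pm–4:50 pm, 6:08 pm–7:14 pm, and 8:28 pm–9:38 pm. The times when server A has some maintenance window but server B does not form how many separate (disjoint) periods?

4

Merge the first list: 9:21 am–11:45 am, 1:48 pm–2:25 pm, 5:37 pm–5:38 pm, 7:23 pm–7:24 pm.
A \ B = 9:21 am–11:45 am, 1:48 pm–2:25 pm, 5:37 pm–5:38 pm, 7:23 pm–7:24 pm.
That is 4 disjoint pieces.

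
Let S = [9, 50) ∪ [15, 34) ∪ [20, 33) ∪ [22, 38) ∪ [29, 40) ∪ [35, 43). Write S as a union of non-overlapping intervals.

[9, 50)

[15, 34) overlaps/touches [9, 50) → extend to [9, 50).
[20, 33) overlaps/touches [9, 50) → extend to [9, 50).
[22, 38) overlaps/touches [9, 50) → extend to [9, 50).
[29, 40) overlaps/touches [9, 50) → extend to [9, 50).
[35, 43) overlaps/touches [9, 50) → extend to [9, 50).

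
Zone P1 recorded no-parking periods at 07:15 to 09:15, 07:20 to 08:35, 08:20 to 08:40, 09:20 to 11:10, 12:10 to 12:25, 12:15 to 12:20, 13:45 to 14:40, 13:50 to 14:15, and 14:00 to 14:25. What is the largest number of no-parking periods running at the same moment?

Sweep endpoints in order; track running count of active intervals.
Peak of 3 reached at 08:20.

3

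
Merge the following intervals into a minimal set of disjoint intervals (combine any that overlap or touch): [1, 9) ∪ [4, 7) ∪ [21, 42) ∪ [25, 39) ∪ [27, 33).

[4, 7) overlaps/touches [1, 9) → extend to [1, 9).
[21, 42) is disjoint → start new block.
[25, 39) overlaps/touches [21, 42) → extend to [21, 42).
[27, 33) overlaps/touches [21, 42) → extend to [21, 42).

[1, 9) ∪ [21, 42)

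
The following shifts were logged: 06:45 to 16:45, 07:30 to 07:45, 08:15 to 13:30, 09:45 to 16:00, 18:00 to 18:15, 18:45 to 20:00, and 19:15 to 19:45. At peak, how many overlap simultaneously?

Sweep endpoints in order; track running count of active intervals.
Peak of 3 reached at 09:45.

3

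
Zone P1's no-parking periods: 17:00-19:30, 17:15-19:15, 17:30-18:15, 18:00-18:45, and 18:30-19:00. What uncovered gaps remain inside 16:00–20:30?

16:00-17:00, 19:30-20:30

Covered (merged): 17:00-19:30.
Complement within 16:00-20:30: 16:00-17:00, 19:30-20:30.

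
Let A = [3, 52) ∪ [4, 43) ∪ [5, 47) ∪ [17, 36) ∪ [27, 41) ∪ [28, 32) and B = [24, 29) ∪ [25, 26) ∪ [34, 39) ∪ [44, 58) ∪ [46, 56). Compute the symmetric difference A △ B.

A, merged: [3, 52).
B, merged: [24, 29), [34, 39), [44, 58).
A but not B: [3, 24), [29, 34), [39, 44).
B but not A: [52, 58).
Combining gives A △ B.

[3, 24) ∪ [29, 34) ∪ [39, 44) ∪ [52, 58)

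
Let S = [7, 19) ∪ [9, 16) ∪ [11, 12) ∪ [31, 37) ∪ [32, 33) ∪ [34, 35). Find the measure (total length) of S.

Merged: [7, 19), [31, 37).
Lengths: 12 + 6 = 18.

18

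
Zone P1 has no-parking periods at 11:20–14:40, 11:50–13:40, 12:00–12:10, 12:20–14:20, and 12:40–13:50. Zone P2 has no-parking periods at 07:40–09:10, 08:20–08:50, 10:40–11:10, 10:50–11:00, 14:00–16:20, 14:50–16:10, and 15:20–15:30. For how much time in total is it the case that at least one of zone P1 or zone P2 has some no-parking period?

Merge the first list: 11:20–14:40.
Merge the second list: 07:40–09:10, 10:40–11:10, 14:00–16:20.
A ∪ B = 07:40–09:10, 10:40–11:10, 11:20–16:20.
Total: 1 h 30 min + 30 min + 5 h = 7 h.

7 h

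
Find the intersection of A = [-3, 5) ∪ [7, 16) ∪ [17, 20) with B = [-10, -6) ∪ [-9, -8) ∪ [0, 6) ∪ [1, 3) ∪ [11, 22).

[0, 5) ∪ [11, 16) ∪ [17, 20)

Merge the second list: [-10, -6), [0, 6), [11, 22).
[-3, 5) meets the second set on [0, 5).
[7, 16) meets the second set on [11, 16).
[17, 20) meets the second set on [17, 20).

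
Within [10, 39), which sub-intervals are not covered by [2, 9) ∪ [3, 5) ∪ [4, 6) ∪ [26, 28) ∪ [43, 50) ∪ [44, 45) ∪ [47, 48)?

Covered (merged): [2, 9), [26, 28), [43, 50).
Gaps within [10, 39): [10, 26), [28, 39).

[10, 26) ∪ [28, 39)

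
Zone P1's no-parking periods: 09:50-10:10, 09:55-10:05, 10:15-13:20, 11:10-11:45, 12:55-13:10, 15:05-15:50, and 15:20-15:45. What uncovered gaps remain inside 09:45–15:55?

09:45-09:50, 10:10-10:15, 13:20-15:05, 15:50-15:55

After merging, the occupied span is 09:50-10:10, 10:15-13:20, 15:05-15:50.
Gaps within 09:45-15:55: 09:45-09:50, 10:10-10:15, 13:20-15:05, 15:50-15:55.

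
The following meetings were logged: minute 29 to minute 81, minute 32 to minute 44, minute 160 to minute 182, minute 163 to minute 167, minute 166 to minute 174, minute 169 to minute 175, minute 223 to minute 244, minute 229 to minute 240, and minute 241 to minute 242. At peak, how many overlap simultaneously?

3

At minute 166, 3 of the intervals are simultaneously active.
No point has more.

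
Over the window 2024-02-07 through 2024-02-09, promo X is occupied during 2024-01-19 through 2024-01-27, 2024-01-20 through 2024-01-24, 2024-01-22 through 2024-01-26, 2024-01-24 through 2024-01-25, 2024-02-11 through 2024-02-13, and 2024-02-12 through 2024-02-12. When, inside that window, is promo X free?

Covered (merged): 2024-01-19 through 2024-01-27, 2024-02-11 through 2024-02-13.
Gaps within 2024-02-07 through 2024-02-09: 2024-02-07 through 2024-02-09.

2024-02-07 through 2024-02-09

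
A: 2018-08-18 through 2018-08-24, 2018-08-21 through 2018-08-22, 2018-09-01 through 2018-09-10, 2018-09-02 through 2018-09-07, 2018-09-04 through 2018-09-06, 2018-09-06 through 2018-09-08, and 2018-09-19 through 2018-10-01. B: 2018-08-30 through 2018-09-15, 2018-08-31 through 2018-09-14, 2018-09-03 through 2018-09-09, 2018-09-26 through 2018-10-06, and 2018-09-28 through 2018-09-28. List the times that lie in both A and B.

A, merged: 2018-08-18 through 2018-08-24, 2018-09-01 through 2018-09-10, 2018-09-19 through 2018-10-01.
B, merged: 2018-08-30 through 2018-09-15, 2018-09-26 through 2018-10-06.
2018-08-18 through 2018-08-24: no overlap with the second set.
2018-09-01 through 2018-09-10 meets the second set on 2018-09-01 through 2018-09-10.
2018-09-19 through 2018-10-01 meets the second set on 2018-09-26 through 2018-10-01.

2018-09-01 through 2018-09-10, 2018-09-26 through 2018-10-01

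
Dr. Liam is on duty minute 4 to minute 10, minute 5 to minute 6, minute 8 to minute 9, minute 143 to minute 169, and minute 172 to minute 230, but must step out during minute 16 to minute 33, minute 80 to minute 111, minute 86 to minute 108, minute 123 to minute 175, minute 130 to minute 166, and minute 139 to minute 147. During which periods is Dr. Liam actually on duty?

minute 4 to minute 10, minute 175 to minute 230

Merge the first list: minute 4 to minute 10, minute 143 to minute 169, minute 172 to minute 230.
Merge the second list: minute 16 to minute 33, minute 80 to minute 111, minute 123 to minute 175.
minute 4 to minute 10: no B overlap → unchanged.
minute 143 to minute 169: fully covered by B → removed.
minute 172 to minute 230 minus B → minute 175 to minute 230.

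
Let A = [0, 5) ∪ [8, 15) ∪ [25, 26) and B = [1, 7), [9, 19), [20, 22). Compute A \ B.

[0, 5) \ B = [0, 1).
[8, 15) \ B = [8, 9).
[25, 26): nothing removed.

[0, 1) ∪ [8, 9) ∪ [25, 26)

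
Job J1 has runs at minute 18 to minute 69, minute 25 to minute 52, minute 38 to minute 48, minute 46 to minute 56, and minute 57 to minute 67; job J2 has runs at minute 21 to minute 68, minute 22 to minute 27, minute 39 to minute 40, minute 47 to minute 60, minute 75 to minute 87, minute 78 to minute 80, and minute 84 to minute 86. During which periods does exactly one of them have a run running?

First set merges to minute 18 to minute 69.
Second set merges to minute 21 to minute 68, minute 75 to minute 87.
Only in the first: minute 18 to minute 21, minute 68 to minute 69.
Only in the second: minute 75 to minute 87.
Together these are the periods covered by exactly one.

minute 18 to minute 21, minute 68 to minute 69, minute 75 to minute 87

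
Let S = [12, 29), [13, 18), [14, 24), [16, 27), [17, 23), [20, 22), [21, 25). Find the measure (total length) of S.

17

Merged: [12, 29).
Length: 17.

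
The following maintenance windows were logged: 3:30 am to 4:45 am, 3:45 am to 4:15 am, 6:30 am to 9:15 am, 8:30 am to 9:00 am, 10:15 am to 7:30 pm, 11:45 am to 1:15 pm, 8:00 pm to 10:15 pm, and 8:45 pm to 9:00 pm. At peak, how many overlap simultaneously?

At 3:45 am, 2 of the intervals are simultaneously active.
No point has more.

2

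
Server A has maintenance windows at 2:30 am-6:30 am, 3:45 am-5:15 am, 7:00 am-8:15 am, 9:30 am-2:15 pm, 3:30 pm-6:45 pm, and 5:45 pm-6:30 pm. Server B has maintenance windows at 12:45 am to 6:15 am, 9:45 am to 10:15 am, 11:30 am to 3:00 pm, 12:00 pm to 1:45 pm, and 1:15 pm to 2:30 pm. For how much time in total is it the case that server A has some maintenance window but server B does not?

A, merged: 2:30 am–6:30 am, 7:00 am–8:15 am, 9:30 am–2:15 pm, 3:30 pm–6:45 pm.
B, merged: 12:45 am–6:15 am, 9:45 am–10:15 am, 11:30 am–3:00 pm.
A \ B = 6:15 am–6:30 am, 7:00 am–8:15 am, 9:30 am–9:45 am, 10:15 am–11:30 am, 3:30 pm–6:45 pm.
Total: 15 min + 1 h 15 min + 15 min + 1 h 15 min + 3 h 15 min = 6 h 15 min.

6 h 15 min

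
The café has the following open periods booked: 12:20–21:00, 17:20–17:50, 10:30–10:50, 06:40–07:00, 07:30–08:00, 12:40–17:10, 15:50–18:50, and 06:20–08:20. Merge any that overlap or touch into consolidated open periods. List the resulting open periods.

Sort by start: 06:20–08:20, 06:40–07:00, 07:30–08:00, 10:30–10:50, 12:20–21:00, 12:40–17:10, 15:50–18:50, 17:20–17:50.
06:40–07:00 overlaps/touches 06:20–08:20 → extend to 06:20–08:20.
07:30–08:00 overlaps/touches 06:20–08:20 → extend to 06:20–08:20.
10:30–10:50 is disjoint → start new block.
12:20–21:00 is disjoint → start new block.
12:40–17:10 overlaps/touches 12:20–21:00 → extend to 12:20–21:00.
15:50–18:50 overlaps/touches 12:20–21:00 → extend to 12:20–21:00.
17:20–17:50 overlaps/touches 12:20–21:00 → extend to 12:20–21:00.

06:20–08:20, 10:30–10:50, 12:20–21:00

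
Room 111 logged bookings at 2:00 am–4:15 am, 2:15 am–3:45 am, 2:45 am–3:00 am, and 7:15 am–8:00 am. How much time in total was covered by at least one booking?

3 h

Merged: 2:00 am-4:15 am, 7:15 am-8:00 am.
Lengths: 2 h 15 min + 45 min = 3 h.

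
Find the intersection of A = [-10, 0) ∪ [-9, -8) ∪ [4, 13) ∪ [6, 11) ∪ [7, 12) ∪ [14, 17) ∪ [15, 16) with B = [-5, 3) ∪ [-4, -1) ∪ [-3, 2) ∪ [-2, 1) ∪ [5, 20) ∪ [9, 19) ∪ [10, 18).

[-5, 0) ∪ [5, 13) ∪ [14, 17)

First set merges to [-10, 0), [4, 13), [14, 17).
Second set merges to [-5, 3), [5, 20).
[-10, 0) overlaps B on [-5, 0).
[4, 13) overlaps B on [5, 13).
[14, 17) overlaps B on [14, 17).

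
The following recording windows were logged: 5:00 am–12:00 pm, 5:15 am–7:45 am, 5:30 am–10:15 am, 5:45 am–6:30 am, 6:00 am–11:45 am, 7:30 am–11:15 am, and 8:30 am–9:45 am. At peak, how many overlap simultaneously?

Walk the sorted start/end points keeping a running depth.
The depth first hits 5 at 6:00 am.

5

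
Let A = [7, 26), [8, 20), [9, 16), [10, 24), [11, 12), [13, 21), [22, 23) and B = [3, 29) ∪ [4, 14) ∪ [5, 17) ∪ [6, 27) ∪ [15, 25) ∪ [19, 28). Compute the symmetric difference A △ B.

[3, 7) ∪ [26, 29)

Merge the first list: [7, 26).
Merge the second list: [3, 29).
A \ B = none.
B \ A = [3, 7), [26, 29).
Union of the two gives the symmetric difference.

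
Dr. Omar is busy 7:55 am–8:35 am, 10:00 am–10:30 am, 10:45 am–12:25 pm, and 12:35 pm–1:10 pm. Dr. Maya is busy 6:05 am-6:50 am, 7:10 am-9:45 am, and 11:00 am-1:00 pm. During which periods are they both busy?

7:55 am-8:35 am, 11:00 am-12:25 pm, 12:35 pm-1:00 pm

7:55 am-8:35 am meets the second set on 7:55 am-8:35 am.
10:00 am-10:30 am: no overlap with the second set.
10:45 am-12:25 pm meets the second set on 11:00 am-12:25 pm.
12:35 pm-1:10 pm meets the second set on 12:35 pm-1:00 pm.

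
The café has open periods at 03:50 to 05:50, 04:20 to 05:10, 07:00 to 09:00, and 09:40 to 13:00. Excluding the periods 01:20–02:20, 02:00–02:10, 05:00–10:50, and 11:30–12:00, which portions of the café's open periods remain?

A, merged: 03:50-05:50, 07:00-09:00, 09:40-13:00.
B, merged: 01:20-02:20, 05:00-10:50, 11:30-12:00.
03:50-05:50 with B removed leaves 03:50-05:00.
07:00-09:00 lies entirely inside B → drops out.
09:40-13:00 with B removed leaves 10:50-11:30, 12:00-13:00.

03:50-05:00, 10:50-11:30, 12:00-13:00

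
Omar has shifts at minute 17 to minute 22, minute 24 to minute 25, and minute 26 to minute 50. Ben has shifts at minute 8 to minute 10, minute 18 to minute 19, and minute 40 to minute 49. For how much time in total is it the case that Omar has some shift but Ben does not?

20 minutes

A \ B = minute 17 to minute 18, minute 19 to minute 22, minute 24 to minute 25, minute 26 to minute 40, minute 49 to minute 50.
Total: 1 minute + 3 minutes + 1 minute + 14 minutes + 1 minute = 20 minutes.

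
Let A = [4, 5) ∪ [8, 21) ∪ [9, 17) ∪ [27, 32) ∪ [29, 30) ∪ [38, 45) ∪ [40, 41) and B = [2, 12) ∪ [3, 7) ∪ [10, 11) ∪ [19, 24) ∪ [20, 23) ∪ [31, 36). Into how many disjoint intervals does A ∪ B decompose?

A, merged: [4, 5), [8, 21), [27, 32), [38, 45).
B, merged: [2, 12), [19, 24), [31, 36).
A ∪ B = [2, 24), [27, 36), [38, 45).
That is 3 disjoint pieces.

3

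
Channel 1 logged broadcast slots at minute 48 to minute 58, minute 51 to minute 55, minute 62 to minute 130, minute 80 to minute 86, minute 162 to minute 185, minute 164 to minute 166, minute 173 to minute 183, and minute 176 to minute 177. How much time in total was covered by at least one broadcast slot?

101 minutes

Merged: minute 48 to minute 58, minute 62 to minute 130, minute 162 to minute 185.
Lengths: 10 minutes + 68 minutes + 23 minutes = 101 minutes.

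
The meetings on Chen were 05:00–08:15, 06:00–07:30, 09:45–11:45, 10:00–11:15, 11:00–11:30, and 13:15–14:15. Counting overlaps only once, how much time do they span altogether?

Merged: 05:00–08:15, 09:45–11:45, 13:15–14:15.
Lengths: 3 h 15 min + 2 h + 1 h = 6 h 15 min.

6 h 15 min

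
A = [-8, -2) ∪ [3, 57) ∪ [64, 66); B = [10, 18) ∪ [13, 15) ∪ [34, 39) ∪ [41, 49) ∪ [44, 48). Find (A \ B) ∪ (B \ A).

Second set merges to [10, 18), [34, 39), [41, 49).
A but not B: [-8, -2), [3, 10), [18, 34), [39, 41), [49, 57), [64, 66).
B but not A: none.
Combining gives A △ B.

[-8, -2) ∪ [3, 10) ∪ [18, 34) ∪ [39, 41) ∪ [49, 57) ∪ [64, 66)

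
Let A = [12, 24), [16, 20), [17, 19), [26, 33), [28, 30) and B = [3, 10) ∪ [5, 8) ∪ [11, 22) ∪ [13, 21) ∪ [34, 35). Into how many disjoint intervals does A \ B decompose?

2

Merge the first list: [12, 24), [26, 33).
Merge the second list: [3, 10), [11, 22), [34, 35).
A \ B = [22, 24), [26, 33).
That is 2 disjoint pieces.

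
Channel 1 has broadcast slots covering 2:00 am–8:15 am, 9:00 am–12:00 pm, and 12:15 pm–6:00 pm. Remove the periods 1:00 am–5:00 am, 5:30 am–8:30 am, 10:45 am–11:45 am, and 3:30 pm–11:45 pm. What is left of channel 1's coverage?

5:00 am-5:30 am, 9:00 am-10:45 am, 11:45 am-12:00 pm, 12:15 pm-3:30 pm

2:00 am-8:15 am \ B = 5:00 am-5:30 am.
9:00 am-12:00 pm \ B = 9:00 am-10:45 am, 11:45 am-12:00 pm.
12:15 pm-6:00 pm \ B = 12:15 pm-3:30 pm.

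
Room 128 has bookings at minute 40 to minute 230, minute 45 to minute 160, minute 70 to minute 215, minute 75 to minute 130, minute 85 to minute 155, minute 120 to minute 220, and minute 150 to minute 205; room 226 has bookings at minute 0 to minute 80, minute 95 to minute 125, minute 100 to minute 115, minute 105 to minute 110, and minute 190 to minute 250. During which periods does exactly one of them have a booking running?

minute 0 to minute 40, minute 80 to minute 95, minute 125 to minute 190, minute 230 to minute 250

Merge the first list: minute 40 to minute 230.
Merge the second list: minute 0 to minute 80, minute 95 to minute 125, minute 190 to minute 250.
Only in the first: minute 80 to minute 95, minute 125 to minute 190.
Only in the second: minute 0 to minute 40, minute 230 to minute 250.
Together these are the periods covered by exactly one.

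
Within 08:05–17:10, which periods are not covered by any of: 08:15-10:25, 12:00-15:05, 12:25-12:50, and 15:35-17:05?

08:05-08:15, 10:25-12:00, 15:05-15:35, 17:05-17:10

After merging, the occupied span is 08:15-10:25, 12:00-15:05, 15:35-17:05.
Gaps within 08:05-17:10: 08:05-08:15, 10:25-12:00, 15:05-15:35, 17:05-17:10.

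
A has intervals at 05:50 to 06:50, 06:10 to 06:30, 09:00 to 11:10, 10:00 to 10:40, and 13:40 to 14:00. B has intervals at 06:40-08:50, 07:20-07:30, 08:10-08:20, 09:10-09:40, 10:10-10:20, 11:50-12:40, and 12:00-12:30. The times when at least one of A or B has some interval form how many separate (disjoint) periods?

First set merges to 05:50–06:50, 09:00–11:10, 13:40–14:00.
Second set merges to 06:40–08:50, 09:10–09:40, 10:10–10:20, 11:50–12:40.
A ∪ B = 05:50–08:50, 09:00–11:10, 11:50–12:40, 13:40–14:00.
That is 4 disjoint pieces.

4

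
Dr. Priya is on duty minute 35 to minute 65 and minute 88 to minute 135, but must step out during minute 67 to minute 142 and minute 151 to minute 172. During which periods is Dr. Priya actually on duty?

minute 35 to minute 65

minute 35 to minute 65: no B overlap → unchanged.
minute 88 to minute 135: fully covered by B → removed.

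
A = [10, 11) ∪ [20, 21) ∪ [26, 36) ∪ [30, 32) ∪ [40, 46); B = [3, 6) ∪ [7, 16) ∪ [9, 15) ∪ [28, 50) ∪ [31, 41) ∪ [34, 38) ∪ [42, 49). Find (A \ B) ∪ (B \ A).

[3, 6) ∪ [7, 10) ∪ [11, 16) ∪ [20, 21) ∪ [26, 28) ∪ [36, 40) ∪ [46, 50)

First set merges to [10, 11), [20, 21), [26, 36), [40, 46).
Second set merges to [3, 6), [7, 16), [28, 50).
Only in the first: [20, 21), [26, 28).
Only in the second: [3, 6), [7, 10), [11, 16), [36, 40), [46, 50).
Together these are the periods covered by exactly one.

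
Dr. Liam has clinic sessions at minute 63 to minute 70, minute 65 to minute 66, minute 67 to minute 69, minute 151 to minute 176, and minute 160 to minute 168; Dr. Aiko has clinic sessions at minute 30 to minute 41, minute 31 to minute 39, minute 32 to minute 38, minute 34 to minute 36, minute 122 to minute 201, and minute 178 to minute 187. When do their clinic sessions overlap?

Merge the first list: minute 63 to minute 70, minute 151 to minute 176.
Merge the second list: minute 30 to minute 41, minute 122 to minute 201.
minute 63 to minute 70 meets no B interval.
minute 151 to minute 176 ∩ B → minute 151 to minute 176.

minute 151 to minute 176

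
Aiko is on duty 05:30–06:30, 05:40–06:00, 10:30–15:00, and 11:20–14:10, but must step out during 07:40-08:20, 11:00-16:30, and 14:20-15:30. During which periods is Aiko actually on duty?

Merge the first list: 05:30-06:30, 10:30-15:00.
Merge the second list: 07:40-08:20, 11:00-16:30.
05:30-06:30 is untouched.
10:30-15:00 with B removed leaves 10:30-11:00.

05:30-06:30, 10:30-11:00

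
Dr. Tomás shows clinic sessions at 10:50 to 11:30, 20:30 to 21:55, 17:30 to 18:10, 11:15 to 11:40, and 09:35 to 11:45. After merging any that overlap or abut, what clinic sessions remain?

09:35–11:45, 17:30–18:10, 20:30–21:55

Sort by start: 09:35–11:45, 10:50–11:30, 11:15–11:40, 17:30–18:10, 20:30–21:55.
10:50–11:30 overlaps/touches 09:35–11:45 → extend to 09:35–11:45.
11:15–11:40 overlaps/touches 09:35–11:45 → extend to 09:35–11:45.
17:30–18:10 is disjoint → start new block.
20:30–21:55 is disjoint → start new block.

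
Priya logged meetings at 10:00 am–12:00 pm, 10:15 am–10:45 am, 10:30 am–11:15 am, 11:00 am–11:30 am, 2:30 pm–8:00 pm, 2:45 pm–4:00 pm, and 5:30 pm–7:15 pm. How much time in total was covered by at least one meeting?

Merged: 10:00 am-12:00 pm, 2:30 pm-8:00 pm.
Lengths: 2 h + 5 h 30 min = 7 h 30 min.

7 h 30 min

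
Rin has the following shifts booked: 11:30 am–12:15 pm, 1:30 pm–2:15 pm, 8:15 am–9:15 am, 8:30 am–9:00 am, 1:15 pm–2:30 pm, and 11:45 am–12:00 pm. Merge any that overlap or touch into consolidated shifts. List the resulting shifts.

Sort by start: 8:15 am–9:15 am, 8:30 am–9:00 am, 11:30 am–12:15 pm, 11:45 am–12:00 pm, 1:15 pm–2:30 pm, 1:30 pm–2:15 pm.
8:30 am–9:00 am overlaps/touches 8:15 am–9:15 am → extend to 8:15 am–9:15 am.
11:30 am–12:15 pm is disjoint → start new block.
11:45 am–12:00 pm overlaps/touches 11:30 am–12:15 pm → extend to 11:30 am–12:15 pm.
1:15 pm–2:30 pm is disjoint → start new block.
1:30 pm–2:15 pm overlaps/touches 1:15 pm–2:30 pm → extend to 1:15 pm–2:30 pm.

8:15 am–9:15 am, 11:30 am–12:15 pm, 1:15 pm–2:30 pm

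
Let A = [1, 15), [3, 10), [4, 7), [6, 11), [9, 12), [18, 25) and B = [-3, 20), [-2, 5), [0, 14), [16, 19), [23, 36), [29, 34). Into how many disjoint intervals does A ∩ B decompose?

3

A, merged: [1, 15), [18, 25).
B, merged: [-3, 20), [23, 36).
A ∩ B = [1, 15), [18, 20), [23, 25).
That is 3 disjoint pieces.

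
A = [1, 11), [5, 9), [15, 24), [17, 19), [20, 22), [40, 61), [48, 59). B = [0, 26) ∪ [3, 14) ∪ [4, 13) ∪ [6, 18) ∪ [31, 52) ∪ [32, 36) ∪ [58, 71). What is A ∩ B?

[1, 11) ∪ [15, 24) ∪ [40, 52) ∪ [58, 61)

First set merges to [1, 11), [15, 24), [40, 61).
Second set merges to [0, 26), [31, 52), [58, 71).
[1, 11) overlaps B on [1, 11).
[15, 24) overlaps B on [15, 24).
[40, 61) overlaps B on [40, 52), [58, 61).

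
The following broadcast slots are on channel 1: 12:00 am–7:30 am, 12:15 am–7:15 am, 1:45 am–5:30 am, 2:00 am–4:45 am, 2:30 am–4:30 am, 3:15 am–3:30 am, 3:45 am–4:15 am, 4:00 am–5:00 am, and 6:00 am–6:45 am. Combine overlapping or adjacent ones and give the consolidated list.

12:00 am–7:30 am

12:15 am–7:15 am overlaps/touches 12:00 am–7:30 am → extend to 12:00 am–7:30 am.
1:45 am–5:30 am overlaps/touches 12:00 am–7:30 am → extend to 12:00 am–7:30 am.
2:00 am–4:45 am overlaps/touches 12:00 am–7:30 am → extend to 12:00 am–7:30 am.
2:30 am–4:30 am overlaps/touches 12:00 am–7:30 am → extend to 12:00 am–7:30 am.
3:15 am–3:30 am overlaps/touches 12:00 am–7:30 am → extend to 12:00 am–7:30 am.
3:45 am–4:15 am overlaps/touches 12:00 am–7:30 am → extend to 12:00 am–7:30 am.
4:00 am–5:00 am overlaps/touches 12:00 am–7:30 am → extend to 12:00 am–7:30 am.
6:00 am–6:45 am overlaps/touches 12:00 am–7:30 am → extend to 12:00 am–7:30 am.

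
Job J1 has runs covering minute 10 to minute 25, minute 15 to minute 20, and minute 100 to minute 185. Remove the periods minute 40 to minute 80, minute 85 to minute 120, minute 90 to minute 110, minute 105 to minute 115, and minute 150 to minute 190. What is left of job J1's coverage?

Merge the first list: minute 10 to minute 25, minute 100 to minute 185.
Merge the second list: minute 40 to minute 80, minute 85 to minute 120, minute 150 to minute 190.
minute 10 to minute 25 is untouched.
minute 100 to minute 185 with B removed leaves minute 120 to minute 150.

minute 10 to minute 25, minute 120 to minute 150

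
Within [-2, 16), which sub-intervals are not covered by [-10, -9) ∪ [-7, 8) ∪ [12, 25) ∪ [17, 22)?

[8, 12)

The merged coverage is [-10, -9), [-7, 8), [12, 25).
Gaps within [-2, 16): [8, 12).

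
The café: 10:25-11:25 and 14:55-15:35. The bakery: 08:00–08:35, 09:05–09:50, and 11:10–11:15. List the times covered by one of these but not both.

08:00–08:35, 09:05–09:50, 10:25–11:10, 11:15–11:25, 14:55–15:35

A but not B: 10:25–11:10, 11:15–11:25, 14:55–15:35.
B but not A: 08:00–08:35, 09:05–09:50.
Combining gives A △ B.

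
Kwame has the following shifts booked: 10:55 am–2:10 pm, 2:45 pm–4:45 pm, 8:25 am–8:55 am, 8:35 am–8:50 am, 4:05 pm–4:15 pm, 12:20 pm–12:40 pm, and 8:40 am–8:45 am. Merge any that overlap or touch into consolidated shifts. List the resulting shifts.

8:25 am–8:55 am, 10:55 am–2:10 pm, 2:45 pm–4:45 pm

Sort by start: 8:25 am–8:55 am, 8:35 am–8:50 am, 8:40 am–8:45 am, 10:55 am–2:10 pm, 12:20 pm–12:40 pm, 2:45 pm–4:45 pm, 4:05 pm–4:15 pm.
8:35 am–8:50 am overlaps/touches 8:25 am–8:55 am → extend to 8:25 am–8:55 am.
8:40 am–8:45 am overlaps/touches 8:25 am–8:55 am → extend to 8:25 am–8:55 am.
10:55 am–2:10 pm is disjoint → start new block.
12:20 pm–12:40 pm overlaps/touches 10:55 am–2:10 pm → extend to 10:55 am–2:10 pm.
2:45 pm–4:45 pm is disjoint → start new block.
4:05 pm–4:15 pm overlaps/touches 2:45 pm–4:45 pm → extend to 2:45 pm–4:45 pm.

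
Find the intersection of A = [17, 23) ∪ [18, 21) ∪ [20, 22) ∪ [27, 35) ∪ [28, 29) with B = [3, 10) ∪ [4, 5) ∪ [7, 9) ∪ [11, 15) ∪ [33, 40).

[33, 35)

Merge the first list: [17, 23), [27, 35).
Merge the second list: [3, 10), [11, 15), [33, 40).
[17, 23) falls entirely outside B.
[27, 35) overlaps B on [33, 35).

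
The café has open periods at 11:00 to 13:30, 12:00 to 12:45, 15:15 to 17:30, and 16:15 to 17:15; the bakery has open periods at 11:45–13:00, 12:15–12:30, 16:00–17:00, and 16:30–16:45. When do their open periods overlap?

A, merged: 11:00–13:30, 15:15–17:30.
B, merged: 11:45–13:00, 16:00–17:00.
11:00–13:30 ∩ B → 11:45–13:00.
15:15–17:30 ∩ B → 16:00–17:00.

11:45–13:00, 16:00–17:00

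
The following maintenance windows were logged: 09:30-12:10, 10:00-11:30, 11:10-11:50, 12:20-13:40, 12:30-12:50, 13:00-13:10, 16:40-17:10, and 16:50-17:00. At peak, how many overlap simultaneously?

3

Sweep endpoints in order; track running count of active intervals.
Peak of 3 reached at 11:10.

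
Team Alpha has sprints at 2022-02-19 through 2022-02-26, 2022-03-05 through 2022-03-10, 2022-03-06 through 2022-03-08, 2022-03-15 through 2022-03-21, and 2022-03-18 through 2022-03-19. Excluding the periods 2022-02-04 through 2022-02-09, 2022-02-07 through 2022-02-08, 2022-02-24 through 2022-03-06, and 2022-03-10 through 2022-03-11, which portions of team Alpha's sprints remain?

2022-02-19 through 2022-02-23, 2022-03-07 through 2022-03-09, 2022-03-15 through 2022-03-21

First set merges to 2022-02-19 through 2022-02-26, 2022-03-05 through 2022-03-10, 2022-03-15 through 2022-03-21.
Second set merges to 2022-02-04 through 2022-02-09, 2022-02-24 through 2022-03-06, 2022-03-10 through 2022-03-11.
2022-02-19 through 2022-02-26 with B removed leaves 2022-02-19 through 2022-02-23.
2022-03-05 through 2022-03-10 with B removed leaves 2022-03-07 through 2022-03-09.
2022-03-15 through 2022-03-21 is untouched.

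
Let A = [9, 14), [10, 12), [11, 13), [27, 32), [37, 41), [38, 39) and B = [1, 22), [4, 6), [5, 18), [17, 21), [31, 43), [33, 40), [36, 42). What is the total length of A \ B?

4

First set merges to [9, 14), [27, 32), [37, 41).
Second set merges to [1, 22), [31, 43).
A \ B = [27, 31).
Total: 4.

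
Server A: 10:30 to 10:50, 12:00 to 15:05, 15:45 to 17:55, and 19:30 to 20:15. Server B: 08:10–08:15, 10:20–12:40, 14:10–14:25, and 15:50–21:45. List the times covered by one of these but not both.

08:10-08:15, 10:20-10:30, 10:50-12:00, 12:40-14:10, 14:25-15:05, 15:45-15:50, 17:55-19:30, 20:15-21:45

A but not B: 12:40-14:10, 14:25-15:05, 15:45-15:50.
B but not A: 08:10-08:15, 10:20-10:30, 10:50-12:00, 17:55-19:30, 20:15-21:45.
Combining gives A △ B.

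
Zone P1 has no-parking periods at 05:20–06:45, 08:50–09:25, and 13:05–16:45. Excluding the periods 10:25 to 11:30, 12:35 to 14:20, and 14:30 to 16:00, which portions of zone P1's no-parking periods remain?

05:20-06:45: nothing removed.
08:50-09:25: nothing removed.
13:05-16:45 \ B = 14:20-14:30, 16:00-16:45.

05:20-06:45, 08:50-09:25, 14:20-14:30, 16:00-16:45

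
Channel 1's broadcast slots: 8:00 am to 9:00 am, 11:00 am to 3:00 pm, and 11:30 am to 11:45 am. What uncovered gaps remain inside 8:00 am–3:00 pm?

9:00 am–11:00 am

After merging, the occupied span is 8:00 am–9:00 am, 11:00 am–3:00 pm.
Complement within 8:00 am–3:00 pm: 9:00 am–11:00 am.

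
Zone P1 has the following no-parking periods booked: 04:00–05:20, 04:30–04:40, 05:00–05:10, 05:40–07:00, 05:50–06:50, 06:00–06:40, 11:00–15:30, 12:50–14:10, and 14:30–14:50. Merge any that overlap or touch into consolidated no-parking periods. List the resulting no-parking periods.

04:00-05:20, 05:40-07:00, 11:00-15:30

04:30-04:40 overlaps/touches 04:00-05:20 → extend to 04:00-05:20.
05:00-05:10 overlaps/touches 04:00-05:20 → extend to 04:00-05:20.
05:40-07:00 is disjoint → start new block.
05:50-06:50 overlaps/touches 05:40-07:00 → extend to 05:40-07:00.
06:00-06:40 overlaps/touches 05:40-07:00 → extend to 05:40-07:00.
11:00-15:30 is disjoint → start new block.
12:50-14:10 overlaps/touches 11:00-15:30 → extend to 11:00-15:30.
14:30-14:50 overlaps/touches 11:00-15:30 → extend to 11:00-15:30.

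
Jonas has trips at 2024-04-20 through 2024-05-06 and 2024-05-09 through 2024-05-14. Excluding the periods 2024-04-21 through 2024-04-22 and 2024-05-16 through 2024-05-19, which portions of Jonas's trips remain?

2024-04-20 through 2024-05-06 with B removed leaves 2024-04-20 through 2024-04-20, 2024-04-23 through 2024-05-06.
2024-05-09 through 2024-05-14 is untouched.

2024-04-20 through 2024-04-20, 2024-04-23 through 2024-05-06, 2024-05-09 through 2024-05-14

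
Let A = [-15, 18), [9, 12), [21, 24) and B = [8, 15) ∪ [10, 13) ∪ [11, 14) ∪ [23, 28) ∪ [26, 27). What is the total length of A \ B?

Merge the first list: [-15, 18), [21, 24).
Merge the second list: [8, 15), [23, 28).
A \ B = [-15, 8), [15, 18), [21, 23).
Total: 23 + 3 + 2 = 28.

28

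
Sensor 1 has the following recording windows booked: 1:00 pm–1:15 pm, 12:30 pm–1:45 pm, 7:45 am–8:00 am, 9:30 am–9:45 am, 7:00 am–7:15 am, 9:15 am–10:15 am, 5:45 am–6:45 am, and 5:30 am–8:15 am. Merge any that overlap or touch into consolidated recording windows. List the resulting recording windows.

5:30 am–8:15 am, 9:15 am–10:15 am, 12:30 pm–1:45 pm

Sort by start: 5:30 am–8:15 am, 5:45 am–6:45 am, 7:00 am–7:15 am, 7:45 am–8:00 am, 9:15 am–10:15 am, 9:30 am–9:45 am, 12:30 pm–1:45 pm, 1:00 pm–1:15 pm.
5:45 am–6:45 am overlaps/touches 5:30 am–8:15 am → extend to 5:30 am–8:15 am.
7:00 am–7:15 am overlaps/touches 5:30 am–8:15 am → extend to 5:30 am–8:15 am.
7:45 am–8:00 am overlaps/touches 5:30 am–8:15 am → extend to 5:30 am–8:15 am.
9:15 am–10:15 am is disjoint → start new block.
9:30 am–9:45 am overlaps/touches 9:15 am–10:15 am → extend to 9:15 am–10:15 am.
12:30 pm–1:45 pm is disjoint → start new block.
1:00 pm–1:15 pm overlaps/touches 12:30 pm–1:45 pm → extend to 12:30 pm–1:45 pm.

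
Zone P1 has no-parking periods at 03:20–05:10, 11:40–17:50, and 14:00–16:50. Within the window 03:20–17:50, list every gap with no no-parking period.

05:10–11:40

After merging, the occupied span is 03:20–05:10, 11:40–17:50.
Uncovered inside 03:20–17:50: 05:10–11:40.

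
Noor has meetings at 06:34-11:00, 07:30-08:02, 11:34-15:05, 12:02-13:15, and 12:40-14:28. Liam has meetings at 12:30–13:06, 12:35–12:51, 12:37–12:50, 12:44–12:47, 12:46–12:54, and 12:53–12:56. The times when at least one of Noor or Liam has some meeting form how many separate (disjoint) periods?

2

Merge the first list: 06:34–11:00, 11:34–15:05.
Merge the second list: 12:30–13:06.
A ∪ B = 06:34–11:00, 11:34–15:05.
That is 2 disjoint pieces.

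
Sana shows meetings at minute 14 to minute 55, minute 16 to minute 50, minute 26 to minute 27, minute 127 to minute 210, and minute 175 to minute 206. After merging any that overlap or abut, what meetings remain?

minute 14 to minute 55, minute 127 to minute 210

minute 16 to minute 50 overlaps/touches minute 14 to minute 55 → extend to minute 14 to minute 55.
minute 26 to minute 27 overlaps/touches minute 14 to minute 55 → extend to minute 14 to minute 55.
minute 127 to minute 210 is disjoint → start new block.
minute 175 to minute 206 overlaps/touches minute 127 to minute 210 → extend to minute 127 to minute 210.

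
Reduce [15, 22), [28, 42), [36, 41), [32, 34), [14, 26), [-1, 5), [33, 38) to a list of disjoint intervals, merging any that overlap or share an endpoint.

[-1, 5) ∪ [14, 26) ∪ [28, 42)

Sort by start: [-1, 5), [14, 26), [15, 22), [28, 42), [32, 34), [33, 38), [36, 41).
[14, 26) is disjoint → start new block.
[15, 22) overlaps/touches [14, 26) → extend to [14, 26).
[28, 42) is disjoint → start new block.
[32, 34) overlaps/touches [28, 42) → extend to [28, 42).
[33, 38) overlaps/touches [28, 42) → extend to [28, 42).
[36, 41) overlaps/touches [28, 42) → extend to [28, 42).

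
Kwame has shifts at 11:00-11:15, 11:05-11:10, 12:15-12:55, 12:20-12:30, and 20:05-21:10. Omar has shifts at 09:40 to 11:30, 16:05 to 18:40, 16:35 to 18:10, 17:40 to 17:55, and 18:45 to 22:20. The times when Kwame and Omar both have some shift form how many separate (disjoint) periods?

First set merges to 11:00-11:15, 12:15-12:55, 20:05-21:10.
Second set merges to 09:40-11:30, 16:05-18:40, 18:45-22:20.
A ∩ B = 11:00-11:15, 20:05-21:10.
That is 2 disjoint pieces.

2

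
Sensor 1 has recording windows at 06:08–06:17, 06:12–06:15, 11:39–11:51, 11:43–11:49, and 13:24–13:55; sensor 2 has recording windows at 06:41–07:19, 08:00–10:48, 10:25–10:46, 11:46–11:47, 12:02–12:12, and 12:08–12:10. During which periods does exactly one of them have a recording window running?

06:08–06:17, 06:41–07:19, 08:00–10:48, 11:39–11:46, 11:47–11:51, 12:02–12:12, 13:24–13:55

A, merged: 06:08–06:17, 11:39–11:51, 13:24–13:55.
B, merged: 06:41–07:19, 08:00–10:48, 11:46–11:47, 12:02–12:12.
A \ B = 06:08–06:17, 11:39–11:46, 11:47–11:51, 13:24–13:55.
B \ A = 06:41–07:19, 08:00–10:48, 12:02–12:12.
Union of the two gives the symmetric difference.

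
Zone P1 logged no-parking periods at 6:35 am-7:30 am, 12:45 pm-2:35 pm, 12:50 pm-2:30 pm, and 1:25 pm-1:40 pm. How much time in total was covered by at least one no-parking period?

Merged: 6:35 am-7:30 am, 12:45 pm-2:35 pm.
Lengths: 55 min + 1 h 50 min = 2 h 45 min.

2 h 45 min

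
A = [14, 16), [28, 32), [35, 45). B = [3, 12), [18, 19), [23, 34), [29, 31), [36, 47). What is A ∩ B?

B, merged: [3, 12), [18, 19), [23, 34), [36, 47).
[14, 16) meets no B interval.
[28, 32) ∩ B → [28, 32).
[35, 45) ∩ B → [36, 45).

[28, 32) ∪ [36, 45)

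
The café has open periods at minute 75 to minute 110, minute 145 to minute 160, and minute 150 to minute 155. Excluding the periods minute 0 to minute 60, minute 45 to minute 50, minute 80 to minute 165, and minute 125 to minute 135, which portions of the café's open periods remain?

minute 75 to minute 80

A, merged: minute 75 to minute 110, minute 145 to minute 160.
B, merged: minute 0 to minute 60, minute 80 to minute 165.
minute 75 to minute 110 with B removed leaves minute 75 to minute 80.
minute 145 to minute 160 lies entirely inside B → drops out.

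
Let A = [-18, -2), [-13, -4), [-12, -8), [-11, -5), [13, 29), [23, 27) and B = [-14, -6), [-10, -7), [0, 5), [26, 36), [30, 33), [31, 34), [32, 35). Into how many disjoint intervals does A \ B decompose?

First set merges to [-18, -2), [13, 29).
Second set merges to [-14, -6), [0, 5), [26, 36).
A \ B = [-18, -14), [-6, -2), [13, 26).
That is 3 disjoint pieces.

3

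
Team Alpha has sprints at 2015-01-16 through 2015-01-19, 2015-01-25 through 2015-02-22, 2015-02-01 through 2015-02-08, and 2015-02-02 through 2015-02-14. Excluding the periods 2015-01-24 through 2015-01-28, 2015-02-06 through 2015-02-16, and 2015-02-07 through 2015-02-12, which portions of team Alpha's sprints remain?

2015-01-16 through 2015-01-19, 2015-01-29 through 2015-02-05, 2015-02-17 through 2015-02-22

First set merges to 2015-01-16 through 2015-01-19, 2015-01-25 through 2015-02-22.
Second set merges to 2015-01-24 through 2015-01-28, 2015-02-06 through 2015-02-16.
2015-01-16 through 2015-01-19: nothing removed.
2015-01-25 through 2015-02-22 \ B = 2015-01-29 through 2015-02-05, 2015-02-17 through 2015-02-22.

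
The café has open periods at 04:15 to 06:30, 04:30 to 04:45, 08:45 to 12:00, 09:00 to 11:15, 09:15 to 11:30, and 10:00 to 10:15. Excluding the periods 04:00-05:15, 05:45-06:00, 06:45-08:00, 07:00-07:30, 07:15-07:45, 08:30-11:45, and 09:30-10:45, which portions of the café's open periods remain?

First set merges to 04:15–06:30, 08:45–12:00.
Second set merges to 04:00–05:15, 05:45–06:00, 06:45–08:00, 08:30–11:45.
04:15–06:30 \ B = 05:15–05:45, 06:00–06:30.
08:45–12:00 \ B = 11:45–12:00.

05:15–05:45, 06:00–06:30, 11:45–12:00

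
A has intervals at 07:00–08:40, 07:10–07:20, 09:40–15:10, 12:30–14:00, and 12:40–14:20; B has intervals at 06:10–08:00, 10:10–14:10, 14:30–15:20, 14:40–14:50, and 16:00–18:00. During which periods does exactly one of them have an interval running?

06:10-07:00, 08:00-08:40, 09:40-10:10, 14:10-14:30, 15:10-15:20, 16:00-18:00

Merge the first list: 07:00-08:40, 09:40-15:10.
Merge the second list: 06:10-08:00, 10:10-14:10, 14:30-15:20, 16:00-18:00.
A \ B = 08:00-08:40, 09:40-10:10, 14:10-14:30.
B \ A = 06:10-07:00, 15:10-15:20, 16:00-18:00.
Union of the two gives the symmetric difference.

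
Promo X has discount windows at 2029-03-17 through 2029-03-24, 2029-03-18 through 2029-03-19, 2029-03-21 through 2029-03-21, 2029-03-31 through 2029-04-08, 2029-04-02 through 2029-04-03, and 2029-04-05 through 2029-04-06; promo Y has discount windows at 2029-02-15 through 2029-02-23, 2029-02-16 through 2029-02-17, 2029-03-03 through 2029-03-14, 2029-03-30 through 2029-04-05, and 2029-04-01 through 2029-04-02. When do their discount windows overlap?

2029-03-31 through 2029-04-05

Merge the first list: 2029-03-17 through 2029-03-24, 2029-03-31 through 2029-04-08.
Merge the second list: 2029-02-15 through 2029-02-23, 2029-03-03 through 2029-03-14, 2029-03-30 through 2029-04-05.
2029-03-17 through 2029-03-24 falls entirely outside B.
2029-03-31 through 2029-04-08 overlaps B on 2029-03-31 through 2029-04-05.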